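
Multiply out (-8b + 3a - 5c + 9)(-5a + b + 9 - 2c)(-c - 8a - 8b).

-283abc - 224a^2b - 280ab^2 - 80b^2c + 64b^3 + 567bc + 648ab + 504b^2 - 91bc^2 - 137a^2c + 120a^3 + 522ac + 144a^2 - 99ac^2 + 63c^2 - 10c^3 - 81c - 648a - 648b

(-8b + 3a - 5c + 9)(-5a + b + 9 - 2c)(-c - 8a - 8b)
= (40ab - 8b^2 - 72b + 16bc - 15a^2 + 3ab + 27a - 6ac + 25ac - 5bc - 45c + 10c^2 - 45a + 9b + 81 - 18c)(-c - 8a - 8b)    [distributive law]
= (43ab - 8b^2 - 63b + 11bc - 15a^2 - 18a + 19ac - 63c + 10c^2 + 81)(-c - 8a - 8b)    [combine like terms]
= -43abc - 344a^2b - 344ab^2 + 8b^2c + 64ab^2 + 64b^3 + 63bc + 504ab + 504b^2 - 11bc^2 - 88abc - 88b^2c + 15a^2c + 120a^3 + 120a^2b + 18ac + 144a^2 + 144ab - 19ac^2 - 152a^2c - 152abc + 63c^2 + 504ac + 504bc - 10c^3 - 80ac^2 - 80bc^2 - 81c - 648a - 648b    [distributive law]
= -283abc - 224a^2b - 280ab^2 - 80b^2c + 64b^3 + 567bc + 648ab + 504b^2 - 91bc^2 - 137a^2c + 120a^3 + 522ac + 144a^2 - 99ac^2 + 63c^2 - 10c^3 - 81c - 648a - 648b    [combine like terms]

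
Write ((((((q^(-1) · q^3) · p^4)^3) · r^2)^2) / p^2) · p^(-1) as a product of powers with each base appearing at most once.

p^21q^12r^4

((((((q^(-1) · q^3) · p^4)^3) · r^2)^2) / p^2) · p^(-1)
= ((((((q^(-1) · q^3) · p^4)^3)^2) · ((r^2)^2)) / p^2) · p^(-1)    [power of a product]
= (((((q^(-1) · q^3) · p^4)^6) · ((r^2)^2)) / p^2) · p^(-1)    [power of a power]
= (((((q^(-1) · q^3)^6) · ((p^4)^6)) · ((r^2)^2)) / p^2) · p^(-1)    [power of a product]
= ((((((q^(-1))^6) · ((q^3)^6)) · ((p^4)^6)) · ((r^2)^2)) / p^2) · p^(-1)    [power of a product]
= ((((q^(-6) · ((q^3)^6)) · ((p^4)^6)) · ((r^2)^2)) / p^2) · p^(-1)    [power of a power]
= ((((q^(-6) · q^18) · ((p^4)^6)) · ((r^2)^2)) / p^2) · p^(-1)    [power of a power]
= (((q^12 · ((p^4)^6)) · ((r^2)^2)) / p^2) · p^(-1)    [product of powers]
= (((q^12 · p^24) · ((r^2)^2)) / p^2) · p^(-1)    [power of a power]
= (((q^12 · p^24) · r^4) / p^2) · p^(-1)    [power of a power]
= p^21q^12r^4    [quotient of powers; product of powers]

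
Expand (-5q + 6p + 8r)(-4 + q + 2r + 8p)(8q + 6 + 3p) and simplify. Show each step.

130q^2 + 120q - 336pq - 40q^3 - 287pq^2 - 16q^2r - 268qr + 602pqr + 282p^2q - 144p + 216p^2 + 360pr + 228p^2r + 144p^3 - 192r + 128qr^2 + 96r^2 + 48pr^2

(-5q + 6p + 8r)(-4 + q + 2r + 8p)(8q + 6 + 3p)
= (20q - 5q^2 - 10qr - 40pq - 24p + 6pq + 12pr + 48p^2 - 32r + 8qr + 16r^2 + 64pr)(8q + 6 + 3p)    [distributive law]
= (20q - 5q^2 - 2qr - 34pq - 24p + 76pr + 48p^2 - 32r + 16r^2)(8q + 6 + 3p)    [combine like terms]
= 160q^2 + 120q + 60pq - 40q^3 - 30q^2 - 15pq^2 - 16q^2r - 12qr - 6pqr - 272pq^2 - 204pq - 102p^2q - 192pq - 144p - 72p^2 + 608pqr + 456pr + 228p^2r + 384p^2q + 288p^2 + 144p^3 - 256qr - 192r - 96pr + 128qr^2 + 96r^2 + 48pr^2    [distributive law]
= 130q^2 + 120q - 336pq - 40q^3 - 287pq^2 - 16q^2r - 268qr + 602pqr + 282p^2q - 144p + 216p^2 + 360pr + 228p^2r + 144p^3 - 192r + 128qr^2 + 96r^2 + 48pr^2    [combine like terms]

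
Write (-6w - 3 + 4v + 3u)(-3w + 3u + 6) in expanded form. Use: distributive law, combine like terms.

18w² - 27uw - 27w + 9u - 18 - 12vw + 12uv + 24v + 9u²

(-6w - 3 + 4v + 3u)(-3w + 3u + 6)
= 18w² - 18uw - 36w + 9w - 9u - 18 - 12vw + 12uv + 24v - 9uw + 9u² + 18u    [distributive law]
= 18w² - 27uw - 27w + 9u - 18 - 12vw + 12uv + 24v + 9u²    [combine like terms]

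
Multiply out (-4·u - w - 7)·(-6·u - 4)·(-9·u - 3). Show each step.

-216·u³ - 594·u² - 426·u - 54·u²·w - 54·u·w - 12·w - 84

(-4·u - w - 7)·(-6·u - 4)·(-9·u - 3)
= (24·u² + 16·u + 6·u·w + 4·w + 42·u + 28)·(-9·u - 3)    [distributive law]
= (24·u² + 58·u + 6·u·w + 4·w + 28)·(-9·u - 3)    [combine like terms]
= -216·u³ - 72·u² - 522·u² - 174·u - 54·u²·w - 18·u·w - 36·u·w - 12·w - 252·u - 84    [distributive law]
= -216·u³ - 594·u² - 426·u - 54·u²·w - 54·u·w - 12·w - 84    [combine like terms]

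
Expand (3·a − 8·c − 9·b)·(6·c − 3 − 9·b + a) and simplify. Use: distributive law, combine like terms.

(3·a − 8·c − 9·b)·(6·c − 3 − 9·b + a)
= 18·a·c − 9·a − 27·a·b + 3·a² − 48·c² + 24·c + 72·b·c − 8·a·c − 54·b·c + 27·b + 81·b² − 9·a·b    [distributive law]
= 10·a·c − 9·a − 36·a·b + 3·a² − 48·c² + 24·c + 18·b·c + 27·b + 81·b²    [combine like terms]

10·a·c − 9·a − 36·a·b + 3·a² − 48·c² + 24·c + 18·b·c + 27·b + 81·b²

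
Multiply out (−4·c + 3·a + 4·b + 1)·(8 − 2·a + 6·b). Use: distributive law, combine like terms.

−32·c + 8·a·c − 24·b·c + 22·a − 6·a² + 10·a·b + 38·b + 24·b² + 8

(−4·c + 3·a + 4·b + 1)·(8 − 2·a + 6·b)
= −32·c + 8·a·c − 24·b·c + 24·a − 6·a² + 18·a·b + 32·b − 8·a·b + 24·b² + 8 − 2·a + 6·b    [distributive law]
= −32·c + 8·a·c − 24·b·c + 22·a − 6·a² + 10·a·b + 38·b + 24·b² + 8    [combine like terms]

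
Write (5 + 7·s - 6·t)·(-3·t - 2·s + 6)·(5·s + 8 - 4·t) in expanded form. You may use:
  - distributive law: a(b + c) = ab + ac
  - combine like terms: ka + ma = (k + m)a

(5 + 7·s - 6·t)·(-3·t - 2·s + 6)·(5·s + 8 - 4·t)
= (-15·t - 10·s + 30 - 21·s·t - 14·s^2 + 42·s + 18·t^2 + 12·s·t - 36·t)·(5·s + 8 - 4·t)    [distributive law]
= (-51·t + 32·s + 30 - 9·s·t - 14·s^2 + 18·t^2)·(5·s + 8 - 4·t)    [combine like terms]
= -255·s·t - 408·t + 204·t^2 + 160·s^2 + 256·s - 128·s·t + 150·s + 240 - 120·t - 45·s^2·t - 72·s·t + 36·s·t^2 - 70·s^3 - 112·s^2 + 56·s^2·t + 90·s·t^2 + 144·t^2 - 72·t^3    [distributive law]
= -455·s·t - 528·t + 348·t^2 + 48·s^2 + 406·s + 240 + 11·s^2·t + 126·s·t^2 - 70·s^3 - 72·t^3    [combine like terms]

-455·s·t - 528·t + 348·t^2 + 48·s^2 + 406·s + 240 + 11·s^2·t + 126·s·t^2 - 70·s^3 - 72·t^3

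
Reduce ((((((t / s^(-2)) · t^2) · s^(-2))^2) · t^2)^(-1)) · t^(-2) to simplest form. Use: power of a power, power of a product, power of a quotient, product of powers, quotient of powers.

t^(-10)

((((((t / s^(-2)) · t^2) · s^(-2))^2) · t^2)^(-1)) · t^(-2)
= ((((((t / s^(-2)) · t^2) · s^(-2))^2)^(-1)) · ((t^2)^(-1))) · t^(-2)    [power of a product]
= (((((t / s^(-2)) · t^2) · s^(-2))^(-2)) · ((t^2)^(-1))) · t^(-2)    [power of a power]
= (((((t / s^(-2)) · t^2)^(-2)) · ((s^(-2))^(-2))) · ((t^2)^(-1))) · t^(-2)    [power of a product]
= (((((t / s^(-2))^(-2)) · ((t^2)^(-2))) · ((s^(-2))^(-2))) · ((t^2)^(-1))) · t^(-2)    [power of a product]
= (((((t^(-2)) / ((s^(-2))^(-2))) · ((t^2)^(-2))) · ((s^(-2))^(-2))) · ((t^2)^(-1))) · t^(-2)    [power of a quotient]
= ((((t^(-2) / s^4) · ((t^2)^(-2))) · ((s^(-2))^(-2))) · ((t^2)^(-1))) · t^(-2)    [power of a power]
= ((((t^(-2) / s^4) · t^(-4)) · ((s^(-2))^(-2))) · ((t^2)^(-1))) · t^(-2)    [power of a power]
= ((((t^(-2) / s^4) · t^(-4)) · s^4) · ((t^2)^(-1))) · t^(-2)    [power of a power]
= ((((t^(-2) / s^4) · t^(-4)) · s^4) · t^(-2)) · t^(-2)    [power of a power]
= t^(-10)    [quotient of powers; product of powers]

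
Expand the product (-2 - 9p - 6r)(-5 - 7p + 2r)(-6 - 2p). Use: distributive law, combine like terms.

-60 - 374p - 496p² - 156r - 196pr - 126p³ - 48p²r + 72r² + 24pr²

(-2 - 9p - 6r)(-5 - 7p + 2r)(-6 - 2p)
= (10 + 14p - 4r + 45p + 63p² - 18pr + 30r + 42pr - 12r²)(-6 - 2p)    [distributive law]
= (10 + 59p + 26r + 63p² + 24pr - 12r²)(-6 - 2p)    [combine like terms]
= -60 - 20p - 354p - 118p² - 156r - 52pr - 378p² - 126p³ - 144pr - 48p²r + 72r² + 24pr²    [distributive law]
= -60 - 374p - 496p² - 156r - 196pr - 126p³ - 48p²r + 72r² + 24pr²    [combine like terms]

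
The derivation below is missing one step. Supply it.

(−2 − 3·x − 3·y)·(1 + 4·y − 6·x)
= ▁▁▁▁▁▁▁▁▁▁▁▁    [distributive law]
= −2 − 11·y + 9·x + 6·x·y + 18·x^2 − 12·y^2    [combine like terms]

After distributive law, the bracketed line is:

−2 − 8·y + 12·x − 3·x − 12·x·y + 18·x^2 − 3·y − 12·y^2 + 18·x·y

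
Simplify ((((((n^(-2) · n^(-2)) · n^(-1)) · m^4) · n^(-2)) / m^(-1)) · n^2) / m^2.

m^3n^(-5)

((((((n^(-2) · n^(-2)) · n^(-1)) · m^4) · n^(-2)) / m^(-1)) · n^2) / m^2
= (((((n^(-4) · n^(-1)) · m^4) · n^(-2)) / m^(-1)) · n^2) / m^2    [product of powers]
= ((((n^(-5) · m^4) · n^(-2)) / m^(-1)) · n^2) / m^2    [product of powers]
= m^3n^(-5)    [quotient of powers; product of powers]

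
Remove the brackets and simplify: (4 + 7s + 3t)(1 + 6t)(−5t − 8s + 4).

(4 + 7s + 3t)(1 + 6t)(−5t − 8s + 4)
= (4 + 24t + 7s + 42st + 3t + 18t^2)(−5t − 8s + 4)    [distributive law]
= (4 + 27t + 7s + 42st + 18t^2)(−5t − 8s + 4)    [combine like terms]
= −20t − 32s + 16 − 135t^2 − 216st + 108t − 35st − 56s^2 + 28s − 210st^2 − 336s^2t + 168st − 90t^3 − 144st^2 + 72t^2    [distributive law]
= 88t − 4s + 16 − 63t^2 − 83st − 56s^2 − 354st^2 − 336s^2t − 90t^3    [combine like terms]

88t − 4s + 16 − 63t^2 − 83st − 56s^2 − 354st^2 − 336s^2t − 90t^3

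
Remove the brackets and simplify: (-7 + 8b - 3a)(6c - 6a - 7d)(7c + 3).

(-7 + 8b - 3a)(6c - 6a - 7d)(7c + 3)
= (-42c + 42a + 49d + 48bc - 48ab - 56bd - 18ac + 18a^2 + 21ad)(7c + 3)    [distributive law]
= -294c^2 - 126c + 294ac + 126a + 343cd + 147d + 336bc^2 + 144bc - 336abc - 144ab - 392bcd - 168bd - 126ac^2 - 54ac + 126a^2c + 54a^2 + 147acd + 63ad    [distributive law]
= -294c^2 - 126c + 240ac + 126a + 343cd + 147d + 336bc^2 + 144bc - 336abc - 144ab - 392bcd - 168bd - 126ac^2 + 126a^2c + 54a^2 + 147acd + 63ad    [combine like terms]

-294c^2 - 126c + 240ac + 126a + 343cd + 147d + 336bc^2 + 144bc - 336abc - 144ab - 392bcd - 168bd - 126ac^2 + 126a^2c + 54a^2 + 147acd + 63ad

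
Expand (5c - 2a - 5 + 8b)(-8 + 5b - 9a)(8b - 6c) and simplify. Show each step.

214bc + 240c² - 40b²c - 150bc² + 132abc + 270ac² + 488ab - 366ac - 656ab² + 144a²b - 108a²c + 320b - 240c - 712b² + 320b³

(5c - 2a - 5 + 8b)(-8 + 5b - 9a)(8b - 6c)
= (-40c + 25bc - 45ac + 16a - 10ab + 18a² + 40 - 25b + 45a - 64b + 40b² - 72ab)(8b - 6c)    [distributive law]
= (-40c + 25bc - 45ac + 61a - 82ab + 18a² + 40 - 89b + 40b²)(8b - 6c)    [combine like terms]
= -320bc + 240c² + 200b²c - 150bc² - 360abc + 270ac² + 488ab - 366ac - 656ab² + 492abc + 144a²b - 108a²c + 320b - 240c - 712b² + 534bc + 320b³ - 240b²c    [distributive law]
= 214bc + 240c² - 40b²c - 150bc² + 132abc + 270ac² + 488ab - 366ac - 656ab² + 144a²b - 108a²c + 320b - 240c - 712b² + 320b³    [combine like terms]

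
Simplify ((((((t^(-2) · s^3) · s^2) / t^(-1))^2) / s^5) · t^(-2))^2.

((((((t^(-2) · s^3) · s^2) / t^(-1))^2) / s^5) · t^(-2))^2
= ((((((t^(-2) · s^3) · s^2) / t^(-1))^2) / s^5)^2) · ((t^(-2))^2)    [power of a product]
= ((((((t^(-2) · s^3) · s^2) / t^(-1))^2)^2) / ((s^5)^2)) · ((t^(-2))^2)    [power of a quotient]
= (((((t^(-2) · s^3) · s^2) / t^(-1))^4) / ((s^5)^2)) · ((t^(-2))^2)    [power of a power]
= (((((t^(-2) · s^3) · s^2)^4) / ((t^(-1))^4)) / ((s^5)^2)) · ((t^(-2))^2)    [power of a quotient]
= (((((t^(-2) · s^3)^4) · ((s^2)^4)) / ((t^(-1))^4)) / ((s^5)^2)) · ((t^(-2))^2)    [power of a product]
= ((((((t^(-2))^4) · ((s^3)^4)) · ((s^2)^4)) / ((t^(-1))^4)) / ((s^5)^2)) · ((t^(-2))^2)    [power of a product]
= ((((t^(-8) · ((s^3)^4)) · ((s^2)^4)) / ((t^(-1))^4)) / ((s^5)^2)) · ((t^(-2))^2)    [power of a power]
= ((((t^(-8) · s^12) · ((s^2)^4)) / ((t^(-1))^4)) / ((s^5)^2)) · ((t^(-2))^2)    [power of a power]
= ((((t^(-8) · s^12) · s^8) / ((t^(-1))^4)) / ((s^5)^2)) · ((t^(-2))^2)    [power of a power]
= ((((t^(-8) · s^12) · s^8) / t^(-4)) / ((s^5)^2)) · ((t^(-2))^2)    [power of a power]
= ((((t^(-8) · s^12) · s^8) / t^(-4)) / s^10) · ((t^(-2))^2)    [power of a power]
= ((((t^(-8) · s^12) · s^8) / t^(-4)) / s^10) · t^(-4)    [power of a power]
= s^10t^(-8)    [quotient of powers; product of powers]

s^10t^(-8)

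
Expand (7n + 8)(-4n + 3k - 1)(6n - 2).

-168n³ - 178n² + 126kn² + 102kn + 30n - 48k + 16

(7n + 8)(-4n + 3k - 1)(6n - 2)
= (-28n² + 21kn - 7n - 32n + 24k - 8)(6n - 2)    [distributive law]
= (-28n² + 21kn - 39n + 24k - 8)(6n - 2)    [combine like terms]
= -168n³ + 56n² + 126kn² - 42kn - 234n² + 78n + 144kn - 48k - 48n + 16    [distributive law]
= -168n³ - 178n² + 126kn² + 102kn + 30n - 48k + 16    [combine like terms]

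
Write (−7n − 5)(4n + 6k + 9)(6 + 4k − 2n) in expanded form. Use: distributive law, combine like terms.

(−7n − 5)(4n + 6k + 9)(6 + 4k − 2n)
= (−28n^2 − 42kn − 63n − 20n − 30k − 45)(6 + 4k − 2n)    [distributive law]
= (−28n^2 − 42kn − 83n − 30k − 45)(6 + 4k − 2n)    [combine like terms]
= −168n^2 − 112kn^2 + 56n^3 − 252kn − 168k^2n + 84kn^2 − 498n − 332kn + 166n^2 − 180k − 120k^2 + 60kn − 270 − 180k + 90n    [distributive law]
= −2n^2 − 28kn^2 + 56n^3 − 524kn − 168k^2n − 408n − 360k − 120k^2 − 270    [combine like terms]

−2n^2 − 28kn^2 + 56n^3 − 524kn − 168k^2n − 408n − 360k − 120k^2 − 270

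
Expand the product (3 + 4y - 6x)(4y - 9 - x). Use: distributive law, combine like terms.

-24y - 27 + 51x + 16y^2 - 28xy + 6x^2

(3 + 4y - 6x)(4y - 9 - x)
= 12y - 27 - 3x + 16y^2 - 36y - 4xy - 24xy + 54x + 6x^2    [distributive law]
= -24y - 27 + 51x + 16y^2 - 28xy + 6x^2    [combine like terms]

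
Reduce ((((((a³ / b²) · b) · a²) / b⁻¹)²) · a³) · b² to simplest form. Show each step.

a¹³b²

((((((a³ / b²) · b) · a²) / b⁻¹)²) · a³) · b²
= ((((((a³ / b²) · b) · a²)²) / ((b⁻¹)²)) · a³) · b²    [power of a quotient]
= ((((((a³ / b²) · b)²) · ((a²)²)) / ((b⁻¹)²)) · a³) · b²    [power of a product]
= ((((((a³ / b²)²) · (b²)) · ((a²)²)) / ((b⁻¹)²)) · a³) · b²    [power of a product]
= (((((((a³)²) / ((b²)²)) · (b²)) · ((a²)²)) / ((b⁻¹)²)) · a³) · b²    [power of a quotient]
= (((((a⁶ / ((b²)²)) · (b²)) · ((a²)²)) / ((b⁻¹)²)) · a³) · b²    [power of a power]
= (((((a⁶ / b⁴) · (b²)) · ((a²)²)) / ((b⁻¹)²)) · a³) · b²    [power of a power]
= (((((a⁶ / b⁴) · b²) · a⁴) / ((b⁻¹)²)) · a³) · b²    [power of a power]
= (((((a⁶ / b⁴) · b²) · a⁴) / b⁻²) · a³) · b²    [power of a power]
= a¹³b²    [quotient of powers; product of powers]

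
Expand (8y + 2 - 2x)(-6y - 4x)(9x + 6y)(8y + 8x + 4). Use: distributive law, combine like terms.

(8y + 2 - 2x)(-6y - 4x)(9x + 6y)(8y + 8x + 4)
= (-48y^2 - 32xy - 12y - 8x + 12xy + 8x^2)(9x + 6y)(8y + 8x + 4)    [distributive law]
= (-48y^2 - 20xy - 12y - 8x + 8x^2)(9x + 6y)(8y + 8x + 4)    [combine like terms]
= (-432xy^2 - 288y^3 - 180x^2y - 120xy^2 - 108xy - 72y^2 - 72x^2 - 48xy + 72x^3 + 48x^2y)(8y + 8x + 4)    [distributive law]
= (-552xy^2 - 288y^3 - 132x^2y - 156xy - 72y^2 - 72x^2 + 72x^3)(8y + 8x + 4)    [combine like terms]
= -4416xy^3 - 4416x^2y^2 - 2208xy^2 - 2304y^4 - 2304xy^3 - 1152y^3 - 1056x^2y^2 - 1056x^3y - 528x^2y - 1248xy^2 - 1248x^2y - 624xy - 576y^3 - 576xy^2 - 288y^2 - 576x^2y - 576x^3 - 288x^2 + 576x^3y + 576x^4 + 288x^3    [distributive law]
= -6720xy^3 - 5472x^2y^2 - 4032xy^2 - 2304y^4 - 1728y^3 - 480x^3y - 2352x^2y - 624xy - 288y^2 - 288x^3 - 288x^2 + 576x^4    [combine like terms]

-6720xy^3 - 5472x^2y^2 - 4032xy^2 - 2304y^4 - 1728y^3 - 480x^3y - 2352x^2y - 624xy - 288y^2 - 288x^3 - 288x^2 + 576x^4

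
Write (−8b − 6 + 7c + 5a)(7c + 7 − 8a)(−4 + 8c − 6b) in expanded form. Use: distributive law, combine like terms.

−266bc − 742bc² + 336b²c + 476b + 336b² − 754ab + 638abc − 384ab² − 364c − 140c² + 168 − 332a + 748ac + 392c³ − 168ac² + 160a² − 320a²c + 240a²b

(−8b − 6 + 7c + 5a)(7c + 7 − 8a)(−4 + 8c − 6b)
= (−56bc − 56b + 64ab − 42c − 42 + 48a + 49c² + 49c − 56ac + 35ac + 35a − 40a²)(−4 + 8c − 6b)    [distributive law]
= (−56bc − 56b + 64ab + 7c − 42 + 83a + 49c² − 21ac − 40a²)(−4 + 8c − 6b)    [combine like terms]
= 224bc − 448bc² + 336b²c + 224b − 448bc + 336b² − 256ab + 512abc − 384ab² − 28c + 56c² − 42bc + 168 − 336c + 252b − 332a + 664ac − 498ab − 196c² + 392c³ − 294bc² + 84ac − 168ac² + 126abc + 160a² − 320a²c + 240a²b    [distributive law]
= −266bc − 742bc² + 336b²c + 476b + 336b² − 754ab + 638abc − 384ab² − 364c − 140c² + 168 − 332a + 748ac + 392c³ − 168ac² + 160a² − 320a²c + 240a²b    [combine like terms]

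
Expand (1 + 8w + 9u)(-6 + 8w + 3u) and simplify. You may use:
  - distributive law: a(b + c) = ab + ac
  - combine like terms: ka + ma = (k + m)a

-6 - 40w - 51u + 64w² + 96uw + 27u²

(1 + 8w + 9u)(-6 + 8w + 3u)
= -6 + 8w + 3u - 48w + 64w² + 24uw - 54u + 72uw + 27u²    [distributive law]
= -6 - 40w - 51u + 64w² + 96uw + 27u²    [combine like terms]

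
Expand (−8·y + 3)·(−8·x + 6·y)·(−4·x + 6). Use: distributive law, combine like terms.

(−8·y + 3)·(−8·x + 6·y)·(−4·x + 6)
= (64·x·y − 48·y² − 24·x + 18·y)·(−4·x + 6)    [distributive law]
= −256·x²·y + 384·x·y + 192·x·y² − 288·y² + 96·x² − 144·x − 72·x·y + 108·y    [distributive law]
= −256·x²·y + 312·x·y + 192·x·y² − 288·y² + 96·x² − 144·x + 108·y    [combine like terms]

−256·x²·y + 312·x·y + 192·x·y² − 288·y² + 96·x² − 144·x + 108·y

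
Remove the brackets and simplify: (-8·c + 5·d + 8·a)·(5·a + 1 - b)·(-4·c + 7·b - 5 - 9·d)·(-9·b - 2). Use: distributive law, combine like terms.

-1440·a·b·c^2 - 320·a·c^2 + 2232·a·b^2·c - 1016·a·b·c - 336·a·c - 2340·a·b·c·d - 520·a·c·d - 224·b·c^2 - 64·c^2 + 752·b^2·c - 168·b·c - 80·c - 364·b·c·d - 104·c·d + 288·b^2·c^2 - 504·b^3·c + 468·b^2·c·d - 2223·a·b^2·d + 1279·a·b·d + 394·a·d + 2025·a·b·d^2 + 450·a·d^2 - 470·b^2·d + 105·b·d + 50·d + 315·b·d^2 + 90·d^2 + 315·b^3·d - 405·b^2·d^2 + 1440·a^2·b·c + 320·a^2·c - 2520·a^2·b^2 + 1240·a^2·b + 400·a^2 + 3240·a^2·b·d + 720·a^2·d - 752·a·b^2 + 168·a·b + 80·a + 504·a·b^3

(-8·c + 5·d + 8·a)·(5·a + 1 - b)·(-4·c + 7·b - 5 - 9·d)·(-9·b - 2)
= (-40·a·c - 8·c + 8·b·c + 25·a·d + 5·d - 5·b·d + 40·a^2 + 8·a - 8·a·b)·(-4·c + 7·b - 5 - 9·d)·(-9·b - 2)    [distributive law]
= (160·a·c^2 - 280·a·b·c + 200·a·c + 360·a·c·d + 32·c^2 - 56·b·c + 40·c + 72·c·d - 32·b·c^2 + 56·b^2·c - 40·b·c - 72·b·c·d - 100·a·c·d + 175·a·b·d - 125·a·d - 225·a·d^2 - 20·c·d + 35·b·d - 25·d - 45·d^2 + 20·b·c·d - 35·b^2·d + 25·b·d + 45·b·d^2 - 160·a^2·c + 280·a^2·b - 200·a^2 - 360·a^2·d - 32·a·c + 56·a·b - 40·a - 72·a·d + 32·a·b·c - 56·a·b^2 + 40·a·b + 72·a·b·d)·(-9·b - 2)    [distributive law]
= (160·a·c^2 - 248·a·b·c + 168·a·c + 260·a·c·d + 32·c^2 - 96·b·c + 40·c + 52·c·d - 32·b·c^2 + 56·b^2·c - 52·b·c·d + 247·a·b·d - 197·a·d - 225·a·d^2 + 60·b·d - 25·d - 45·d^2 - 35·b^2·d + 45·b·d^2 - 160·a^2·c + 280·a^2·b - 200·a^2 - 360·a^2·d + 96·a·b - 40·a - 56·a·b^2)·(-9·b - 2)    [combine like terms]
= -1440·a·b·c^2 - 320·a·c^2 + 2232·a·b^2·c + 496·a·b·c - 1512·a·b·c - 336·a·c - 2340·a·b·c·d - 520·a·c·d - 288·b·c^2 - 64·c^2 + 864·b^2·c + 192·b·c - 360·b·c - 80·c - 468·b·c·d - 104·c·d + 288·b^2·c^2 + 64·b·c^2 - 504·b^3·c - 112·b^2·c + 468·b^2·c·d + 104·b·c·d - 2223·a·b^2·d - 494·a·b·d + 1773·a·b·d + 394·a·d + 2025·a·b·d^2 + 450·a·d^2 - 540·b^2·d - 120·b·d + 225·b·d + 50·d + 405·b·d^2 + 90·d^2 + 315·b^3·d + 70·b^2·d - 405·b^2·d^2 - 90·b·d^2 + 1440·a^2·b·c + 320·a^2·c - 2520·a^2·b^2 - 560·a^2·b + 1800·a^2·b + 400·a^2 + 3240·a^2·b·d + 720·a^2·d - 864·a·b^2 - 192·a·b + 360·a·b + 80·a + 504·a·b^3 + 112·a·b^2    [distributive law]
= -1440·a·b·c^2 - 320·a·c^2 + 2232·a·b^2·c - 1016·a·b·c - 336·a·c - 2340·a·b·c·d - 520·a·c·d - 224·b·c^2 - 64·c^2 + 752·b^2·c - 168·b·c - 80·c - 364·b·c·d - 104·c·d + 288·b^2·c^2 - 504·b^3·c + 468·b^2·c·d - 2223·a·b^2·d + 1279·a·b·d + 394·a·d + 2025·a·b·d^2 + 450·a·d^2 - 470·b^2·d + 105·b·d + 50·d + 315·b·d^2 + 90·d^2 + 315·b^3·d - 405·b^2·d^2 + 1440·a^2·b·c + 320·a^2·c - 2520·a^2·b^2 + 1240·a^2·b + 400·a^2 + 3240·a^2·b·d + 720·a^2·d - 752·a·b^2 + 168·a·b + 80·a + 504·a·b^3    [combine like terms]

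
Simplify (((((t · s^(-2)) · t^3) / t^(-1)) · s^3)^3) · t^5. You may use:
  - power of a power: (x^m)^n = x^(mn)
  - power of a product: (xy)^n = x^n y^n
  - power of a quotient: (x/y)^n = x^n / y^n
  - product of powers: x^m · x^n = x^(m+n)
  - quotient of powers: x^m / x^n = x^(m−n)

(((((t · s^(-2)) · t^3) / t^(-1)) · s^3)^3) · t^5
= (((((t · s^(-2)) · t^3) / t^(-1))^3) · ((s^3)^3)) · t^5    [power of a product]
= (((((t · s^(-2)) · t^3)^3) / ((t^(-1))^3)) · ((s^3)^3)) · t^5    [power of a quotient]
= (((((t · s^(-2))^3) · ((t^3)^3)) / ((t^(-1))^3)) · ((s^3)^3)) · t^5    [power of a product]
= (((((t^3) · ((s^(-2))^3)) · ((t^3)^3)) / ((t^(-1))^3)) · ((s^3)^3)) · t^5    [power of a product]
= ((((t^3 · s^(-6)) · ((t^3)^3)) / ((t^(-1))^3)) · ((s^3)^3)) · t^5    [power of a power]
= ((((t^3 · s^(-6)) · t^9) / ((t^(-1))^3)) · ((s^3)^3)) · t^5    [power of a power]
= ((((t^3 · s^(-6)) · t^9) / t^(-3)) · ((s^3)^3)) · t^5    [power of a power]
= ((((t^3 · s^(-6)) · t^9) / t^(-3)) · s^9) · t^5    [power of a power]
= s^3t^20    [quotient of powers; product of powers]

s^3t^20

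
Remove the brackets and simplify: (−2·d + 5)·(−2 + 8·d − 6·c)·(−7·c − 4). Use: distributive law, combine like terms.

(−2·d + 5)·(−2 + 8·d − 6·c)·(−7·c − 4)
= (4·d − 16·d^2 + 12·c·d − 10 + 40·d − 30·c)·(−7·c − 4)    [distributive law]
= (44·d − 16·d^2 + 12·c·d − 10 − 30·c)·(−7·c − 4)    [combine like terms]
= −308·c·d − 176·d + 112·c·d^2 + 64·d^2 − 84·c^2·d − 48·c·d + 70·c + 40 + 210·c^2 + 120·c    [distributive law]
= −356·c·d − 176·d + 112·c·d^2 + 64·d^2 − 84·c^2·d + 190·c + 40 + 210·c^2    [combine like terms]

−356·c·d − 176·d + 112·c·d^2 + 64·d^2 − 84·c^2·d + 190·c + 40 + 210·c^2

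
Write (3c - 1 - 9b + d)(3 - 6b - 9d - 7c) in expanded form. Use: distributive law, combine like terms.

(3c - 1 - 9b + d)(3 - 6b - 9d - 7c)
= 9c - 18bc - 27cd - 21c^2 - 3 + 6b + 9d + 7c - 27b + 54b^2 + 81bd + 63bc + 3d - 6bd - 9d^2 - 7cd    [distributive law]
= 16c + 45bc - 34cd - 21c^2 - 3 - 21b + 12d + 54b^2 + 75bd - 9d^2    [combine like terms]

16c + 45bc - 34cd - 21c^2 - 3 - 21b + 12d + 54b^2 + 75bd - 9d^2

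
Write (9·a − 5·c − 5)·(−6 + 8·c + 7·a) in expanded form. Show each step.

−89·a + 37·a·c + 63·a^2 − 10·c − 40·c^2 + 30

(9·a − 5·c − 5)·(−6 + 8·c + 7·a)
= −54·a + 72·a·c + 63·a^2 + 30·c − 40·c^2 − 35·a·c + 30 − 40·c − 35·a    [distributive law]
= −89·a + 37·a·c + 63·a^2 − 10·c − 40·c^2 + 30    [combine like terms]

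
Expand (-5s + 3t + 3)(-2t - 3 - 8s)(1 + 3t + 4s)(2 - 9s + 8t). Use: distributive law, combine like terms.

(-5s + 3t + 3)(-2t - 3 - 8s)(1 + 3t + 4s)(2 - 9s + 8t)
= (10st + 15s + 40s² - 6t² - 9t - 24st - 6t - 9 - 24s)(1 + 3t + 4s)(2 - 9s + 8t)    [distributive law]
= (-14st - 9s + 40s² - 6t² - 15t - 9)(1 + 3t + 4s)(2 - 9s + 8t)    [combine like terms]
= (-14st - 42st² - 56s²t - 9s - 27st - 36s² + 40s² + 120s²t + 160s³ - 6t² - 18t³ - 24st² - 15t - 45t² - 60st - 9 - 27t - 36s)(2 - 9s + 8t)    [distributive law]
= (-101st - 66st² + 64s²t - 45s + 4s² + 160s³ - 51t² - 18t³ - 42t - 9)(2 - 9s + 8t)    [combine like terms]
= -202st + 909s²t - 808st² - 132st² + 594s²t² - 528st³ + 128s²t - 576s³t + 512s²t² - 90s + 405s² - 360st + 8s² - 36s³ + 32s²t + 320s³ - 1440s⁴ + 1280s³t - 102t² + 459st² - 408t³ - 36t³ + 162st³ - 144t⁴ - 84t + 378st - 336t² - 18 + 81s - 72t    [distributive law]
= -184st + 1069s²t - 481st² + 1106s²t² - 366st³ + 704s³t - 9s + 413s² + 284s³ - 1440s⁴ - 438t² - 444t³ - 144t⁴ - 156t - 18    [combine like terms]

-184st + 1069s²t - 481st² + 1106s²t² - 366st³ + 704s³t - 9s + 413s² + 284s³ - 1440s⁴ - 438t² - 444t³ - 144t⁴ - 156t - 18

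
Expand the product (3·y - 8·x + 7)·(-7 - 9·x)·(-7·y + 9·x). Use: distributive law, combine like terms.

147·y^2 - 140·x·y + 189·x·y^2 - 747·x^2·y - 63·x^2 + 648·x^3 + 343·y - 441·x

(3·y - 8·x + 7)·(-7 - 9·x)·(-7·y + 9·x)
= (-21·y - 27·x·y + 56·x + 72·x^2 - 49 - 63·x)·(-7·y + 9·x)    [distributive law]
= (-21·y - 27·x·y - 7·x + 72·x^2 - 49)·(-7·y + 9·x)    [combine like terms]
= 147·y^2 - 189·x·y + 189·x·y^2 - 243·x^2·y + 49·x·y - 63·x^2 - 504·x^2·y + 648·x^3 + 343·y - 441·x    [distributive law]
= 147·y^2 - 140·x·y + 189·x·y^2 - 747·x^2·y - 63·x^2 + 648·x^3 + 343·y - 441·x    [combine like terms]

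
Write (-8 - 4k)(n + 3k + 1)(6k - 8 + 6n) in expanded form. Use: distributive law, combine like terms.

-184kn + 16n - 48n^2 - 72k^2 + 176k + 64 - 96k^2n - 24kn^2 - 72k^3

(-8 - 4k)(n + 3k + 1)(6k - 8 + 6n)
= (-8n - 24k - 8 - 4kn - 12k^2 - 4k)(6k - 8 + 6n)    [distributive law]
= (-8n - 28k - 8 - 4kn - 12k^2)(6k - 8 + 6n)    [combine like terms]
= -48kn + 64n - 48n^2 - 168k^2 + 224k - 168kn - 48k + 64 - 48n - 24k^2n + 32kn - 24kn^2 - 72k^3 + 96k^2 - 72k^2n    [distributive law]
= -184kn + 16n - 48n^2 - 72k^2 + 176k + 64 - 96k^2n - 24kn^2 - 72k^3    [combine like terms]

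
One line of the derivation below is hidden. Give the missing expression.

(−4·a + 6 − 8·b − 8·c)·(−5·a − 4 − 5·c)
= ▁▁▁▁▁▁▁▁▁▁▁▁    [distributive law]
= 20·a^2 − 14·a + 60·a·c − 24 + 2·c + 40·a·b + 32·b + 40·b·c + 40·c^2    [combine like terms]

By distributive law:

20·a^2 + 16·a + 20·a·c − 30·a − 24 − 30·c + 40·a·b + 32·b + 40·b·c + 40·a·c + 32·c + 40·c^2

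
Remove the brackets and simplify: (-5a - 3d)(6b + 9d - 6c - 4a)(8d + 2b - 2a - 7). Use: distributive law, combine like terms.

(-5a - 3d)(6b + 9d - 6c - 4a)(8d + 2b - 2a - 7)
= (-30ab - 45ad + 30ac + 20a² - 18bd - 27d² + 18cd + 12ad)(8d + 2b - 2a - 7)    [distributive law]
= (-30ab - 33ad + 30ac + 20a² - 18bd - 27d² + 18cd)(8d + 2b - 2a - 7)    [combine like terms]
= -240abd - 60ab² + 60a²b + 210ab - 264ad² - 66abd + 66a²d + 231ad + 240acd + 60abc - 60a²c - 210ac + 160a²d + 40a²b - 40a³ - 140a² - 144bd² - 36b²d + 36abd + 126bd - 216d³ - 54bd² + 54ad² + 189d² + 144cd² + 36bcd - 36acd - 126cd    [distributive law]
= -270abd - 60ab² + 100a²b + 210ab - 210ad² + 226a²d + 231ad + 204acd + 60abc - 60a²c - 210ac - 40a³ - 140a² - 198bd² - 36b²d + 126bd - 216d³ + 189d² + 144cd² + 36bcd - 126cd    [combine like terms]

-270abd - 60ab² + 100a²b + 210ab - 210ad² + 226a²d + 231ad + 204acd + 60abc - 60a²c - 210ac - 40a³ - 140a² - 198bd² - 36b²d + 126bd - 216d³ + 189d² + 144cd² + 36bcd - 126cd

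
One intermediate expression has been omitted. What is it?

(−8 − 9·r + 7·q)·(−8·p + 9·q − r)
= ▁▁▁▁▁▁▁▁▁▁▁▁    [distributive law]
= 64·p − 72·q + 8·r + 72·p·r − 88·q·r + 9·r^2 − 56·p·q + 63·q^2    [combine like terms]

Applying distributive law to the line above:

64·p − 72·q + 8·r + 72·p·r − 81·q·r + 9·r^2 − 56·p·q + 63·q^2 − 7·q·r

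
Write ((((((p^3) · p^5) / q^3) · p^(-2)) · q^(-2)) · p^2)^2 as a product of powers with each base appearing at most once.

((((((p^3) · p^5) / q^3) · p^(-2)) · q^(-2)) · p^2)^2
= ((((((p^3) · p^5) / q^3) · p^(-2)) · q^(-2))^2) · ((p^2)^2)    [power of a product]
= ((((((p^3) · p^5) / q^3) · p^(-2))^2) · ((q^(-2))^2)) · ((p^2)^2)    [power of a product]
= ((((((p^3) · p^5) / q^3)^2) · ((p^(-2))^2)) · ((q^(-2))^2)) · ((p^2)^2)    [power of a product]
= ((((((p^3) · p^5)^2) / ((q^3)^2)) · ((p^(-2))^2)) · ((q^(-2))^2)) · ((p^2)^2)    [power of a quotient]
= ((((((p^3)^2) · ((p^5)^2)) / ((q^3)^2)) · ((p^(-2))^2)) · ((q^(-2))^2)) · ((p^2)^2)    [power of a product]
= (((((p^6) · ((p^5)^2)) / ((q^3)^2)) · ((p^(-2))^2)) · ((q^(-2))^2)) · ((p^2)^2)    [power of a power]
= ((((p^6 · p^10) / ((q^3)^2)) · ((p^(-2))^2)) · ((q^(-2))^2)) · ((p^2)^2)    [power of a power]
= (((p^16 / ((q^3)^2)) · ((p^(-2))^2)) · ((q^(-2))^2)) · ((p^2)^2)    [product of powers]
= (((p^16 / q^6) · ((p^(-2))^2)) · ((q^(-2))^2)) · ((p^2)^2)    [power of a power]
= (((p^16 / q^6) · p^(-4)) · ((q^(-2))^2)) · ((p^2)^2)    [power of a power]
= (((p^16 / q^6) · p^(-4)) · q^(-4)) · ((p^2)^2)    [power of a power]
= (((p^16 / q^6) · p^(-4)) · q^(-4)) · p^4    [power of a power]
= p^16q^(-10)    [quotient of powers; product of powers]

p^16q^(-10)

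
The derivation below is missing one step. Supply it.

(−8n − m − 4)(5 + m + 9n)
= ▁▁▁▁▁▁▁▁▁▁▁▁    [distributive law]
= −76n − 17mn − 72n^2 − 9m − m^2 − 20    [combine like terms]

By distributive law:

−40n − 8mn − 72n^2 − 5m − m^2 − 9mn − 20 − 4m − 36n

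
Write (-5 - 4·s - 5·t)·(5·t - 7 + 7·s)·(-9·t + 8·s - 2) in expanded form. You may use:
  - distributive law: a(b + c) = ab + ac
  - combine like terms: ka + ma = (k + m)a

(-5 - 4·s - 5·t)·(5·t - 7 + 7·s)·(-9·t + 8·s - 2)
= (-25·t + 35 - 35·s - 20·s·t + 28·s - 28·s^2 - 25·t^2 + 35·t - 35·s·t)·(-9·t + 8·s - 2)    [distributive law]
= (10·t + 35 - 7·s - 55·s·t - 28·s^2 - 25·t^2)·(-9·t + 8·s - 2)    [combine like terms]
= -90·t^2 + 80·s·t - 20·t - 315·t + 280·s - 70 + 63·s·t - 56·s^2 + 14·s + 495·s·t^2 - 440·s^2·t + 110·s·t + 252·s^2·t - 224·s^3 + 56·s^2 + 225·t^3 - 200·s·t^2 + 50·t^2    [distributive law]
= -40·t^2 + 253·s·t - 335·t + 294·s - 70 + 295·s·t^2 - 188·s^2·t - 224·s^3 + 225·t^3    [combine like terms]

-40·t^2 + 253·s·t - 335·t + 294·s - 70 + 295·s·t^2 - 188·s^2·t - 224·s^3 + 225·t^3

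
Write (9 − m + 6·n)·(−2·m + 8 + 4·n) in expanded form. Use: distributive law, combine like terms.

(9 − m + 6·n)·(−2·m + 8 + 4·n)
= −18·m + 72 + 36·n + 2·m^2 − 8·m − 4·m·n − 12·m·n + 48·n + 24·n^2    [distributive law]
= −26·m + 72 + 84·n + 2·m^2 − 16·m·n + 24·n^2    [combine like terms]

−26·m + 72 + 84·n + 2·m^2 − 16·m·n + 24·n^2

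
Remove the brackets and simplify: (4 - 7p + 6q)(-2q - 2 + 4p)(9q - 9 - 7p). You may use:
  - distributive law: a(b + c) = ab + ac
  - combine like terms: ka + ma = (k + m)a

-72q^2 + 108q + 68pq + 72 - 214p + 42p^2 + 426pq^2 - 518p^2q + 196p^3 - 108q^3

(4 - 7p + 6q)(-2q - 2 + 4p)(9q - 9 - 7p)
= (-8q - 8 + 16p + 14pq + 14p - 28p^2 - 12q^2 - 12q + 24pq)(9q - 9 - 7p)    [distributive law]
= (-20q - 8 + 30p + 38pq - 28p^2 - 12q^2)(9q - 9 - 7p)    [combine like terms]
= -180q^2 + 180q + 140pq - 72q + 72 + 56p + 270pq - 270p - 210p^2 + 342pq^2 - 342pq - 266p^2q - 252p^2q + 252p^2 + 196p^3 - 108q^3 + 108q^2 + 84pq^2    [distributive law]
= -72q^2 + 108q + 68pq + 72 - 214p + 42p^2 + 426pq^2 - 518p^2q + 196p^3 - 108q^3    [combine like terms]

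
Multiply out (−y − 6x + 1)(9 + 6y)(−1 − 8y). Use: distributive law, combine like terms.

(−y − 6x + 1)(9 + 6y)(−1 − 8y)
= (−9y − 6y² − 54x − 36xy + 9 + 6y)(−1 − 8y)    [distributive law]
= (−3y − 6y² − 54x − 36xy + 9)(−1 − 8y)    [combine like terms]
= 3y + 24y² + 6y² + 48y³ + 54x + 432xy + 36xy + 288xy² − 9 − 72y    [distributive law]
= −69y + 30y² + 48y³ + 54x + 468xy + 288xy² − 9    [combine like terms]

−69y + 30y² + 48y³ + 54x + 468xy + 288xy² − 9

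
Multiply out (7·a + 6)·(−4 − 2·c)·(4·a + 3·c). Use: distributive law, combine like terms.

−112·a^2 − 132·a·c − 56·a^2·c − 42·a·c^2 − 96·a − 72·c − 36·c^2

(7·a + 6)·(−4 − 2·c)·(4·a + 3·c)
= (−28·a − 14·a·c − 24 − 12·c)·(4·a + 3·c)    [distributive law]
= −112·a^2 − 84·a·c − 56·a^2·c − 42·a·c^2 − 96·a − 72·c − 48·a·c − 36·c^2    [distributive law]
= −112·a^2 − 132·a·c − 56·a^2·c − 42·a·c^2 − 96·a − 72·c − 36·c^2    [combine like terms]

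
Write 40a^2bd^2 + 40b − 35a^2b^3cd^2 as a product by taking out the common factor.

40a^2bd^2 + 40b − 35a^2b^3cd^2
= 5(8a^2bd^2 + 8b − 7a^2b^3cd^2)    [factor out 5]
= 5b(8a^2d^2 + 8 − 7a^2b^2cd^2)    [factor out b]

5b(8a^2d^2 + 8 − 7a^2b^2cd^2)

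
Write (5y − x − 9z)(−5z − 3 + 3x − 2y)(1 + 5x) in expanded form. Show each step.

−7yz − 35xyz − 15y − 58xy + 85x^2y − 10y^2 − 50xy^2 + 113xz − 110x^2z + 3x + 12x^2 − 15x^3 + 45z^2 + 225xz^2 + 27z

(5y − x − 9z)(−5z − 3 + 3x − 2y)(1 + 5x)
= (−25yz − 15y + 15xy − 10y^2 + 5xz + 3x − 3x^2 + 2xy + 45z^2 + 27z − 27xz + 18yz)(1 + 5x)    [distributive law]
= (−7yz − 15y + 17xy − 10y^2 − 22xz + 3x − 3x^2 + 45z^2 + 27z)(1 + 5x)    [combine like terms]
= −7yz − 35xyz − 15y − 75xy + 17xy + 85x^2y − 10y^2 − 50xy^2 − 22xz − 110x^2z + 3x + 15x^2 − 3x^2 − 15x^3 + 45z^2 + 225xz^2 + 27z + 135xz    [distributive law]
= −7yz − 35xyz − 15y − 58xy + 85x^2y − 10y^2 − 50xy^2 + 113xz − 110x^2z + 3x + 12x^2 − 15x^3 + 45z^2 + 225xz^2 + 27z    [combine like terms]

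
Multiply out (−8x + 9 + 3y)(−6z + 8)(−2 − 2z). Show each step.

32xz − 96xz^2 + 128x − 36z + 108z^2 − 144 − 12yz + 36yz^2 − 48y

(−8x + 9 + 3y)(−6z + 8)(−2 − 2z)
= (48xz − 64x − 54z + 72 − 18yz + 24y)(−2 − 2z)    [distributive law]
= −96xz − 96xz^2 + 128x + 128xz + 108z + 108z^2 − 144 − 144z + 36yz + 36yz^2 − 48y − 48yz    [distributive law]
= 32xz − 96xz^2 + 128x − 36z + 108z^2 − 144 − 12yz + 36yz^2 − 48y    [combine like terms]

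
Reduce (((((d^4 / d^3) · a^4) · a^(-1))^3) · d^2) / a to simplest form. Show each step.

(((((d^4 / d^3) · a^4) · a^(-1))^3) · d^2) / a
= (((((d^4 / d^3) · a^4)^3) · ((a^(-1))^3)) · d^2) / a    [power of a product]
= (((((d^4 / d^3)^3) · ((a^4)^3)) · ((a^(-1))^3)) · d^2) / a    [power of a product]
= ((((((d^4)^3) / ((d^3)^3)) · ((a^4)^3)) · ((a^(-1))^3)) · d^2) / a    [power of a quotient]
= ((((d^12 / ((d^3)^3)) · ((a^4)^3)) · ((a^(-1))^3)) · d^2) / a    [power of a power]
= ((((d^12 / d^9) · ((a^4)^3)) · ((a^(-1))^3)) · d^2) / a    [power of a power]
= (((d^3 · ((a^4)^3)) · ((a^(-1))^3)) · d^2) / a    [quotient of powers]
= (((d^3 · a^12) · ((a^(-1))^3)) · d^2) / a    [power of a power]
= (((d^3 · a^12) · a^(-3)) · d^2) / a    [power of a power]
= a^8d^5    [quotient of powers; product of powers]

a^8d^5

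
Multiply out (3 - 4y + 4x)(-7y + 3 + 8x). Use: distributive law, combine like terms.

-33y + 9 + 36x + 28y^2 - 60xy + 32x^2

(3 - 4y + 4x)(-7y + 3 + 8x)
= -21y + 9 + 24x + 28y^2 - 12y - 32xy - 28xy + 12x + 32x^2    [distributive law]
= -33y + 9 + 36x + 28y^2 - 60xy + 32x^2    [combine like terms]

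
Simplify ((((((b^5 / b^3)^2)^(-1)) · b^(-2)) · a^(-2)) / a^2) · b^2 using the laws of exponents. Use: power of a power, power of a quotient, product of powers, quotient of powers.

((((((b^5 / b^3)^2)^(-1)) · b^(-2)) · a^(-2)) / a^2) · b^2
= (((((b^5 / b^3)^(-2)) · b^(-2)) · a^(-2)) / a^2) · b^2    [power of a power]
= ((((((b^5)^(-2)) / ((b^3)^(-2))) · b^(-2)) · a^(-2)) / a^2) · b^2    [power of a quotient]
= ((((b^(-10) / ((b^3)^(-2))) · b^(-2)) · a^(-2)) / a^2) · b^2    [power of a power]
= ((((b^(-10) / b^(-6)) · b^(-2)) · a^(-2)) / a^2) · b^2    [power of a power]
= (((b^(-4) · b^(-2)) · a^(-2)) / a^2) · b^2    [quotient of powers]
= ((b^(-6) · a^(-2)) / a^2) · b^2    [product of powers]
= a^(-4)b^(-4)    [quotient of powers; product of powers]

a^(-4)b^(-4)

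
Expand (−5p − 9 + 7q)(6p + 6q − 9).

−30p^2 + 12pq − 9p − 117q + 81 + 42q^2

(−5p − 9 + 7q)(6p + 6q − 9)
= −30p^2 − 30pq + 45p − 54p − 54q + 81 + 42pq + 42q^2 − 63q    [distributive law]
= −30p^2 + 12pq − 9p − 117q + 81 + 42q^2    [combine like terms]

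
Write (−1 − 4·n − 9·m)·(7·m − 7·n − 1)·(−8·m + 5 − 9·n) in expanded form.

(−1 − 4·n − 9·m)·(7·m − 7·n − 1)·(−8·m + 5 − 9·n)
= (−7·m + 7·n + 1 − 28·m·n + 28·n^2 + 4·n − 63·m^2 + 63·m·n + 9·m)·(−8·m + 5 − 9·n)    [distributive law]
= (2·m + 11·n + 1 + 35·m·n + 28·n^2 − 63·m^2)·(−8·m + 5 − 9·n)    [combine like terms]
= −16·m^2 + 10·m − 18·m·n − 88·m·n + 55·n − 99·n^2 − 8·m + 5 − 9·n − 280·m^2·n + 175·m·n − 315·m·n^2 − 224·m·n^2 + 140·n^2 − 252·n^3 + 504·m^3 − 315·m^2 + 567·m^2·n    [distributive law]
= −331·m^2 + 2·m + 69·m·n + 46·n + 41·n^2 + 5 + 287·m^2·n − 539·m·n^2 − 252·n^3 + 504·m^3    [combine like terms]

−331·m^2 + 2·m + 69·m·n + 46·n + 41·n^2 + 5 + 287·m^2·n − 539·m·n^2 − 252·n^3 + 504·m^3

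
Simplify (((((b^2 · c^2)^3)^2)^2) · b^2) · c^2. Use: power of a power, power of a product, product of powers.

(((((b^2 · c^2)^3)^2)^2) · b^2) · c^2
= ((((b^2 · c^2)^3)^4) · b^2) · c^2    [power of a power]
= (((b^2 · c^2)^12) · b^2) · c^2    [power of a power]
= ((((b^2)^12) · ((c^2)^12)) · b^2) · c^2    [power of a product]
= ((b^24 · ((c^2)^12)) · b^2) · c^2    [power of a power]
= ((b^24 · c^24) · b^2) · c^2    [power of a power]
= b^26·c^26    [product of powers]

b^26·c^26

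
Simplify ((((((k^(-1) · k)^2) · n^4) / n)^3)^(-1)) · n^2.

n^(-7)

((((((k^(-1) · k)^2) · n^4) / n)^3)^(-1)) · n^2
= (((((k^(-1) · k)^2) · n^4) / n)^(-3)) · n^2    [power of a power]
= (((((k^(-1) · k)^2) · n^4)^(-3)) / (n^(-3))) · n^2    [power of a quotient]
= (((((k^(-1) · k)^2)^(-3)) · ((n^4)^(-3))) / (n^(-3))) · n^2    [power of a product]
= ((((k^(-1) · k)^(-6)) · ((n^4)^(-3))) / (n^(-3))) · n^2    [power of a power]
= (((((k^(-1))^(-6)) · (k^(-6))) · ((n^4)^(-3))) / (n^(-3))) · n^2    [power of a product]
= (((k^6 · (k^(-6))) · ((n^4)^(-3))) / (n^(-3))) · n^2    [power of a power]
= ((k^0 · ((n^4)^(-3))) / (n^(-3))) · n^2    [product of powers]
= ((k^0 · n^(-12)) / (n^(-3))) · n^2    [power of a power]
= n^(-7)    [quotient of powers; product of powers]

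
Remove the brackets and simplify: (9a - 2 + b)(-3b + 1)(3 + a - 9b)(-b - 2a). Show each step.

299ab² + 301a²b - 453a²b² + 54a³b - 294ab³ - 103ab - 50a² - 18a³ - 39b² + 72b³ + 6b + 12a - 27b⁴

(9a - 2 + b)(-3b + 1)(3 + a - 9b)(-b - 2a)
= (-27ab + 9a + 6b - 2 - 3b² + b)(3 + a - 9b)(-b - 2a)    [distributive law]
= (-27ab + 9a + 7b - 2 - 3b²)(3 + a - 9b)(-b - 2a)    [combine like terms]
= (-81ab - 27a²b + 243ab² + 27a + 9a² - 81ab + 21b + 7ab - 63b² - 6 - 2a + 18b - 9b² - 3ab² + 27b³)(-b - 2a)    [distributive law]
= (-155ab - 27a²b + 240ab² + 25a + 9a² + 39b - 72b² - 6 + 27b³)(-b - 2a)    [combine like terms]
= 155ab² + 310a²b + 27a²b² + 54a³b - 240ab³ - 480a²b² - 25ab - 50a² - 9a²b - 18a³ - 39b² - 78ab + 72b³ + 144ab² + 6b + 12a - 27b⁴ - 54ab³    [distributive law]
= 299ab² + 301a²b - 453a²b² + 54a³b - 294ab³ - 103ab - 50a² - 18a³ - 39b² + 72b³ + 6b + 12a - 27b⁴    [combine like terms]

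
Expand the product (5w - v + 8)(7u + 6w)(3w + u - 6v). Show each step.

135uw² + 35u²w - 237uvw + 90w³ - 198vw² - 7u²v + 42uv² + 36v²w + 216uw + 56u² - 336uv + 144w² - 288vw

(5w - v + 8)(7u + 6w)(3w + u - 6v)
= (35uw + 30w² - 7uv - 6vw + 56u + 48w)(3w + u - 6v)    [distributive law]
= 105uw² + 35u²w - 210uvw + 90w³ + 30uw² - 180vw² - 21uvw - 7u²v + 42uv² - 18vw² - 6uvw + 36v²w + 168uw + 56u² - 336uv + 144w² + 48uw - 288vw    [distributive law]
= 135uw² + 35u²w - 237uvw + 90w³ - 198vw² - 7u²v + 42uv² + 36v²w + 216uw + 56u² - 336uv + 144w² - 288vw    [combine like terms]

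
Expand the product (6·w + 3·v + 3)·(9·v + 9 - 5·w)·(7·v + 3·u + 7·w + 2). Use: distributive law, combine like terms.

462·v²·w + 117·u·v·w + 63·v·w² + 729·v·w + 117·u·w + 213·w² + 267·w - 90·u·w² - 210·w³ + 189·v³ + 81·u·v² + 432·v² + 162·u·v + 297·v + 81·u + 54

(6·w + 3·v + 3)·(9·v + 9 - 5·w)·(7·v + 3·u + 7·w + 2)
= (54·v·w + 54·w - 30·w² + 27·v² + 27·v - 15·v·w + 27·v + 27 - 15·w)·(7·v + 3·u + 7·w + 2)    [distributive law]
= (39·v·w + 39·w - 30·w² + 27·v² + 54·v + 27)·(7·v + 3·u + 7·w + 2)    [combine like terms]
= 273·v²·w + 117·u·v·w + 273·v·w² + 78·v·w + 273·v·w + 117·u·w + 273·w² + 78·w - 210·v·w² - 90·u·w² - 210·w³ - 60·w² + 189·v³ + 81·u·v² + 189·v²·w + 54·v² + 378·v² + 162·u·v + 378·v·w + 108·v + 189·v + 81·u + 189·w + 54    [distributive law]
= 462·v²·w + 117·u·v·w + 63·v·w² + 729·v·w + 117·u·w + 213·w² + 267·w - 90·u·w² - 210·w³ + 189·v³ + 81·u·v² + 432·v² + 162·u·v + 297·v + 81·u + 54    [combine like terms]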